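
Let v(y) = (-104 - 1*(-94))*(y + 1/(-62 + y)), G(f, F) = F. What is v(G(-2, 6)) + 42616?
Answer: 1191573/28 ≈ 42556.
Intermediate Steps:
v(y) = -10*y - 10/(-62 + y) (v(y) = (-104 + 94)*(y + 1/(-62 + y)) = -10*(y + 1/(-62 + y)) = -10*y - 10/(-62 + y))
v(G(-2, 6)) + 42616 = 10*(-1 - 1*6**2 + 62*6)/(-62 + 6) + 42616 = 10*(-1 - 1*36 + 372)/(-56) + 42616 = 10*(-1/56)*(-1 - 36 + 372) + 42616 = 10*(-1/56)*335 + 42616 = -1675/28 + 42616 = 1191573/28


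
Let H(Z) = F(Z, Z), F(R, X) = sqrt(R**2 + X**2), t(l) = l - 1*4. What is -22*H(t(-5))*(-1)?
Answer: 198*sqrt(2) ≈ 280.01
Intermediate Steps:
t(l) = -4 + l (t(l) = l - 4 = -4 + l)
H(Z) = sqrt(2)*sqrt(Z**2) (H(Z) = sqrt(Z**2 + Z**2) = sqrt(2*Z**2) = sqrt(2)*sqrt(Z**2))
-22*H(t(-5))*(-1) = -22*sqrt(2)*sqrt((-4 - 5)**2)*(-1) = -22*sqrt(2)*sqrt((-9)**2)*(-1) = -22*sqrt(2)*sqrt(81)*(-1) = -22*sqrt(2)*9*(-1) = -198*sqrt(2)*(-1) = 198*sqrt(2)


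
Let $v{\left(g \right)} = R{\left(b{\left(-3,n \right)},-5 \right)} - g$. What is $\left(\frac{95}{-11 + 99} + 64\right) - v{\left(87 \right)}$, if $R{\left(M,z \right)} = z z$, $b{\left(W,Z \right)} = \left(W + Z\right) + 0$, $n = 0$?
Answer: $\frac{11183}{88} \approx 127.08$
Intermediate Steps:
$b{\left(W,Z \right)} = W + Z$
$R{\left(M,z \right)} = z^{2}$
$v{\left(g \right)} = 25 - g$ ($v{\left(g \right)} = \left(-5\right)^{2} - g = 25 - g$)
$\left(\frac{95}{-11 + 99} + 64\right) - v{\left(87 \right)} = \left(\frac{95}{-11 + 99} + 64\right) - \left(25 - 87\right) = \left(\frac{95}{88} + 64\right) - \left(25 - 87\right) = \left(95 \cdot \frac{1}{88} + 64\right) - -62 = \left(\frac{95}{88} + 64\right) + 62 = \frac{5727}{88} + 62 = \frac{11183}{88}$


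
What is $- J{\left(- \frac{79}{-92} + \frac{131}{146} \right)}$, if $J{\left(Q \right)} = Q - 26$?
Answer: $\frac{162823}{6716} \approx 24.244$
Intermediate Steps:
$J{\left(Q \right)} = -26 + Q$ ($J{\left(Q \right)} = Q - 26 = -26 + Q$)
$- J{\left(- \frac{79}{-92} + \frac{131}{146} \right)} = - (-26 + \left(- \frac{79}{-92} + \frac{131}{146}\right)) = - (-26 + \left(\left(-79\right) \left(- \frac{1}{92}\right) + 131 \cdot \frac{1}{146}\right)) = - (-26 + \left(\frac{79}{92} + \frac{131}{146}\right)) = - (-26 + \frac{11793}{6716}) = \left(-1\right) \left(- \frac{162823}{6716}\right) = \frac{162823}{6716}$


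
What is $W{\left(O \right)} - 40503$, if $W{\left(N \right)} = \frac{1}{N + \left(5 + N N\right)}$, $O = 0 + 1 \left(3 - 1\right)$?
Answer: $- \frac{445532}{11} \approx -40503.0$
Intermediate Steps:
$O = 2$ ($O = 0 + 1 \cdot 2 = 0 + 2 = 2$)
$W{\left(N \right)} = \frac{1}{5 + N + N^{2}}$ ($W{\left(N \right)} = \frac{1}{N + \left(5 + N^{2}\right)} = \frac{1}{5 + N + N^{2}}$)
$W{\left(O \right)} - 40503 = \frac{1}{5 + 2 + 2^{2}} - 40503 = \frac{1}{5 + 2 + 4} - 40503 = \frac{1}{11} - 40503 = - \frac{445532}{11}$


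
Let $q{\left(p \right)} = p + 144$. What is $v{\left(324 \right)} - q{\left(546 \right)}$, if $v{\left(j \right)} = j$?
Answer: $-366$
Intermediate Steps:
$q{\left(p \right)} = 144 + p$
$v{\left(324 \right)} - q{\left(546 \right)} = 324 - \left(144 + 546\right) = 324 - 690 = -366$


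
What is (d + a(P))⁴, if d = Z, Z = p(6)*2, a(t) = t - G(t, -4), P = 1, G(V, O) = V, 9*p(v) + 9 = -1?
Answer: 160000/6561 ≈ 24.387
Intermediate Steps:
p(v) = -10/9 (p(v) = -1 + (⅑)*(-1) = -1 - ⅑ = -10/9)
a(t) = 0 (a(t) = t - t = 0)
Z = -20/9 (Z = -10/9*2 = -20/9 ≈ -2.2222)
d = -20/9 ≈ -2.2222
(d + a(P))⁴ = (-20/9 + 0)⁴ = (-20/9)⁴ = 160000/6561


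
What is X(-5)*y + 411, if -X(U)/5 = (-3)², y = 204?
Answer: -8769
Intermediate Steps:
X(U) = -45 (X(U) = -5*(-3)² = -5*9 = -45)
X(-5)*y + 411 = -45*204 + 411 = -9180 + 411 = -8769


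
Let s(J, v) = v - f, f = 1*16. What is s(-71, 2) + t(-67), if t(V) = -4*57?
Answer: -242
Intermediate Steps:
f = 16
t(V) = -228
s(J, v) = -16 + v (s(J, v) = v - 1*16 = v - 16 = -16 + v)
s(-71, 2) + t(-67) = (-16 + 2) - 228 = -14 - 228 = -242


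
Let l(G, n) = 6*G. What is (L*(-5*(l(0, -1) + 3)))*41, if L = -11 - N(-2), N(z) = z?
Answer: 5535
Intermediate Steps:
L = -9 (L = -11 - 1*(-2) = -11 + 2 = -9)
(L*(-5*(l(0, -1) + 3)))*41 = -(-45)*(6*0 + 3)*41 = -(-45)*(0 + 3)*41 = -(-45)*3*41 = -9*(-15)*41 = 135*41 = 5535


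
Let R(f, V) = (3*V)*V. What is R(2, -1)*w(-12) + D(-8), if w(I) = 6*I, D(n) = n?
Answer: -224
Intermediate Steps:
R(f, V) = 3*V²
R(2, -1)*w(-12) + D(-8) = (3*(-1)²)*(6*(-12)) - 8 = (3*1)*(-72) - 8 = 3*(-72) - 8 = -216 - 8 = -224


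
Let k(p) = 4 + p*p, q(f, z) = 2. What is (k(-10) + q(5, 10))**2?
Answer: 11236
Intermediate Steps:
k(p) = 4 + p**2
(k(-10) + q(5, 10))**2 = ((4 + (-10)**2) + 2)**2 = ((4 + 100) + 2)**2 = (104 + 2)**2 = 106**2 = 11236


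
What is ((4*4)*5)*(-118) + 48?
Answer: -9392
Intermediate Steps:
((4*4)*5)*(-118) + 48 = (16*5)*(-118) + 48 = 80*(-118) + 48 = -9440 + 48 = -9392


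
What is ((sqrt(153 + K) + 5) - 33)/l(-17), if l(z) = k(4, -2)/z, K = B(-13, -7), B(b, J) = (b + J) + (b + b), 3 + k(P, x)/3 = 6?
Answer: 476/9 - 17*sqrt(107)/9 ≈ 33.350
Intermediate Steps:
k(P, x) = 9 (k(P, x) = -9 + 3*6 = -9 + 18 = 9)
B(b, J) = J + 3*b (B(b, J) = (J + b) + 2*b = J + 3*b)
K = -46 (K = -7 + 3*(-13) = -7 - 39 = -46)
l(z) = 9/z
((sqrt(153 + K) + 5) - 33)/l(-17) = ((sqrt(153 - 46) + 5) - 33)/((9/(-17))) = ((sqrt(107) + 5) - 33)/((9*(-1/17))) = ((5 + sqrt(107)) - 33)/(-9/17) = (-28 + sqrt(107))*(-17/9) = 476/9 - 17*sqrt(107)/9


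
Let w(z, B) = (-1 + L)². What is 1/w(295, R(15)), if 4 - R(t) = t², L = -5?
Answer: 1/36 ≈ 0.027778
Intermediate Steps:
R(t) = 4 - t²
w(z, B) = 36 (w(z, B) = (-1 - 5)² = (-6)² = 36)
1/w(295, R(15)) = 1/36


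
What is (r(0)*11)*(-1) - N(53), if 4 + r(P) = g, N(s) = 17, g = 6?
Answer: -39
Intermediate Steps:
r(P) = 2 (r(P) = -4 + 6 = 2)
(r(0)*11)*(-1) - N(53) = (2*11)*(-1) - 1*17 = 22*(-1) - 17 = -22 - 17 = -39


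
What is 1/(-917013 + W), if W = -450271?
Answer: -1/1367284 ≈ -7.3138e-7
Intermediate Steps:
1/(-917013 + W) = 1/(-917013 - 450271) = 1/(-1367284) = -1/1367284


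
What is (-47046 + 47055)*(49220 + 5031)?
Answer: 488259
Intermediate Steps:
(-47046 + 47055)*(49220 + 5031) = 9*54251 = 488259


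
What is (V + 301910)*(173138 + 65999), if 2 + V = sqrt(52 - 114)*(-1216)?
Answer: 72197373396 - 290790592*I*sqrt(62) ≈ 7.2197e+10 - 2.2897e+9*I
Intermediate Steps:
V = -2 - 1216*I*sqrt(62) (V = -2 + sqrt(52 - 114)*(-1216) = -2 + sqrt(-62)*(-1216) = -2 + (I*sqrt(62))*(-1216) = -2 - 1216*I*sqrt(62) ≈ -2.0 - 9574.8*I)
(V + 301910)*(173138 + 65999) = ((-2 - 1216*I*sqrt(62)) + 301910)*(173138 + 65999) = (301908 - 1216*I*sqrt(62))*239137 = 72197373396 - 290790592*I*sqrt(62)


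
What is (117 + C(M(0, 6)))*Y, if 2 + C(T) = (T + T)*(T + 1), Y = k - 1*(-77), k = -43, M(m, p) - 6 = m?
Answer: 6766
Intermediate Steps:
M(m, p) = 6 + m
Y = 34 (Y = -43 - 1*(-77) = -43 + 77 = 34)
C(T) = -2 + 2*T*(1 + T) (C(T) = -2 + (T + T)*(T + 1) = -2 + (2*T)*(1 + T) = -2 + 2*T*(1 + T))
(117 + C(M(0, 6)))*Y = (117 + (-2 + 2*(6 + 0) + 2*(6 + 0)²))*34 = (117 + (-2 + 2*6 + 2*6²))*34 = (117 + (-2 + 12 + 2*36))*34 = (117 + (-2 + 12 + 72))*34 = (117 + 82)*34 = 199*34 = 6766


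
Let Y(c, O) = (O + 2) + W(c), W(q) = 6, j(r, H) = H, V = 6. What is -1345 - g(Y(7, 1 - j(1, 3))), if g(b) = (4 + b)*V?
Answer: -1405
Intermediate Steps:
Y(c, O) = 8 + O (Y(c, O) = (O + 2) + 6 = (2 + O) + 6 = 8 + O)
g(b) = 24 + 6*b (g(b) = (4 + b)*6 = 24 + 6*b)
-1345 - g(Y(7, 1 - j(1, 3))) = -1345 - (24 + 6*(8 + (1 - 1*3))) = -1345 - (24 + 6*(8 + (1 - 3))) = -1345 - (24 + 6*(8 - 2)) = -1345 - (24 + 6*6) = -1345 - (24 + 36) = -1345 - 1*60 = -1345 - 60 = -1405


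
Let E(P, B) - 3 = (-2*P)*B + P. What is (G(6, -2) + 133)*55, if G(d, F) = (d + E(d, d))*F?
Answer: 13585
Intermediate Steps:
E(P, B) = 3 + P - 2*B*P (E(P, B) = 3 + ((-2*P)*B + P) = 3 + (-2*B*P + P) = 3 + (P - 2*B*P) = 3 + P - 2*B*P)
G(d, F) = F*(3 - 2*d² + 2*d) (G(d, F) = (d + (3 + d - 2*d*d))*F = (d + (3 + d - 2*d²))*F = (3 - 2*d² + 2*d)*F = F*(3 - 2*d² + 2*d))
(G(6, -2) + 133)*55 = (-2*(3 - 2*6² + 2*6) + 133)*55 = (-2*(3 - 2*36 + 12) + 133)*55 = (-2*(3 - 72 + 12) + 133)*55 = (-2*(-57) + 133)*55 = (114 + 133)*55 = 247*55 = 13585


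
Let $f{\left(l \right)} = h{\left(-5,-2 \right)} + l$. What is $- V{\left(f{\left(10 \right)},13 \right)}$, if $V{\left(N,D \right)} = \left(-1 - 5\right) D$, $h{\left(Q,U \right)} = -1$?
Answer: $78$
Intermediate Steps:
$f{\left(l \right)} = -1 + l$
$V{\left(N,D \right)} = - 6 D$
$- V{\left(f{\left(10 \right)},13 \right)} = - \left(-6\right) 13 = \left(-1\right) \left(-78\right) = 78$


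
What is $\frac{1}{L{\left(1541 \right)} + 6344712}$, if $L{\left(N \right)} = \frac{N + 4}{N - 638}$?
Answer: $\frac{301}{1909758827} \approx 1.5761 \cdot 10^{-7}$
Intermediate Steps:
$L{\left(N \right)} = \frac{4 + N}{-638 + N}$
$\frac{1}{L{\left(1541 \right)} + 6344712} = \frac{1}{\frac{4 + 1541}{-638 + 1541} + 6344712} = \frac{1}{\frac{1}{903} \cdot 1545 + 6344712} = \frac{1}{\frac{515}{301} + 6344712} = \frac{1}{\frac{1909758827}{301}} = \frac{301}{1909758827}$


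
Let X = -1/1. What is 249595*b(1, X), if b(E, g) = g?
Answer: -249595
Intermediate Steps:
X = -1 (X = -1*1 = -1)
249595*b(1, X) = 249595*(-1) = -249595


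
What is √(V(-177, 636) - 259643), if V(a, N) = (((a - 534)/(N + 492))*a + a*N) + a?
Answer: I*√13157879642/188 ≈ 610.15*I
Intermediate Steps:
V(a, N) = a + N*a + a*(-534 + a)/(492 + N) (V(a, N) = (((-534 + a)/(492 + N))*a + N*a) + a = (a*(-534 + a)/(492 + N) + N*a) + a = (N*a + a*(-534 + a)/(492 + N)) + a = a + N*a + a*(-534 + a)/(492 + N))
√(V(-177, 636) - 259643) = √(-177*(-42 - 177 + 636² + 493*636)/(492 + 636) - 259643) = √(-177*(-42 - 177 + 404496 + 313548)/1128 - 259643) = √(-177*1/1128*717825 - 259643) = √(-42351675/376 - 259643) = √(-139977443/376) = I*√13157879642/188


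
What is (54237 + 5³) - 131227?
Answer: -76865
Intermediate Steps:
(54237 + 5³) - 131227 = (54237 + 125) - 131227 = 54362 - 131227 = -76865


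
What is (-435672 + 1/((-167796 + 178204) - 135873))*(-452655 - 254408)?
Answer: 38649186029078303/125465 ≈ 3.0805e+11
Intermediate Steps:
(-435672 + 1/((-167796 + 178204) - 135873))*(-452655 - 254408) = (-435672 + 1/(10408 - 135873))*(-707063) = (-435672 + 1/(-125465))*(-707063) = (-435672 - 1/125465)*(-707063) = -54661587481/125465*(-707063) = 38649186029078303/125465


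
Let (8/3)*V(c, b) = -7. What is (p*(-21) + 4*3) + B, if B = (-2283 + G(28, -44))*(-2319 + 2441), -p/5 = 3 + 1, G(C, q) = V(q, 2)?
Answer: -1113657/4 ≈ -2.7841e+5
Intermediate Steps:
V(c, b) = -21/8 (V(c, b) = (3/8)*(-7) = -21/8)
G(C, q) = -21/8
p = -20 (p = -5*(3 + 1) = -5*4 = -20)
B = -1115385/4 (B = (-2283 - 21/8)*(-2319 + 2441) = -18285/8*122 = -1115385/4 ≈ -2.7885e+5)
(p*(-21) + 4*3) + B = (-20*(-21) + 4*3) - 1115385/4 = (420 + 12) - 1115385/4 = 432 - 1115385/4 = -1113657/4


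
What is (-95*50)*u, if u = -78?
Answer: 370500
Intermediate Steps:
(-95*50)*u = -95*50*(-78) = -4750*(-78) = 370500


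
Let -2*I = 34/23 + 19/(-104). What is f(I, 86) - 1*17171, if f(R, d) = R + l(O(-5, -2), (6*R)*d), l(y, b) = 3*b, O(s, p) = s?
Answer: -86946415/4784 ≈ -18174.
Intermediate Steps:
I = -3099/4784 (I = -(34/23 + 19/(-104))/2 = -(34*(1/23) + 19*(-1/104))/2 = -(34/23 - 19/104)/2 = -1/2*3099/2392 = -3099/4784 ≈ -0.64778)
f(R, d) = R + 18*R*d (f(R, d) = R + 3*((6*R)*d) = R + 3*(6*R*d) = R + 18*R*d)
f(I, 86) - 1*17171 = -3099*(1 + 18*86)/4784 - 1*17171 = -3099*(1 + 1548)/4784 - 17171 = -3099/4784*1549 - 17171 = -4800351/4784 - 17171 = -86946415/4784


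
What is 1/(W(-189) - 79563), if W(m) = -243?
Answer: -1/79806 ≈ -1.2530e-5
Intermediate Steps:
1/(W(-189) - 79563) = 1/(-243 - 79563) = 1/(-79806) = -1/79806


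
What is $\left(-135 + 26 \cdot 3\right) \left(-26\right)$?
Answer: $1482$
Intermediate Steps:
$\left(-135 + 26 \cdot 3\right) \left(-26\right) = \left(-135 + 78\right) \left(-26\right) = \left(-57\right) \left(-26\right) = 1482$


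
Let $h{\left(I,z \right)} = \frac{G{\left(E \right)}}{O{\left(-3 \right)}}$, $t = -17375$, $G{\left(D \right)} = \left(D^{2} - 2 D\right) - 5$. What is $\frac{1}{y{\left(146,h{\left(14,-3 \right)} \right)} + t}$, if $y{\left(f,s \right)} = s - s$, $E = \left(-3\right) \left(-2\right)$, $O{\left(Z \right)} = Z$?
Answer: $- \frac{1}{17375} \approx -5.7554 \cdot 10^{-5}$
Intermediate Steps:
$E = 6$
$G{\left(D \right)} = -5 + D^{2} - 2 D$
$h{\left(I,z \right)} = - \frac{19}{3}$ ($h{\left(I,z \right)} = \frac{-5 + 6^{2} - 12}{-3} = \left(-5 + 36 - 12\right) \left(- \frac{1}{3}\right) = 19 \left(- \frac{1}{3}\right) = - \frac{19}{3}$)
$y{\left(f,s \right)} = 0$
$\frac{1}{y{\left(146,h{\left(14,-3 \right)} \right)} + t} = \frac{1}{0 - 17375} = \frac{1}{-17375} = - \frac{1}{17375}$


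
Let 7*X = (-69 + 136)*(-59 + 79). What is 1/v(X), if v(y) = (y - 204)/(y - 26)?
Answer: -579/44 ≈ -13.159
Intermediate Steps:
X = 1340/7 (X = ((-69 + 136)*(-59 + 79))/7 = (67*20)/7 = (1/7)*1340 = 1340/7 ≈ 191.43)
v(y) = (-204 + y)/(-26 + y)
1/v(X) = 1/((-204 + 1340/7)/(-26 + 1340/7)) = 1/(-88/7/(1158/7)) = 1/((7/1158)*(-88/7)) = 1/(-44/579) = -579/44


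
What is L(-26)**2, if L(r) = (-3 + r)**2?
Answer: 707281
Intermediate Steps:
L(-26)**2 = ((-3 - 26)**2)**2 = ((-29)**2)**2 = 841**2 = 707281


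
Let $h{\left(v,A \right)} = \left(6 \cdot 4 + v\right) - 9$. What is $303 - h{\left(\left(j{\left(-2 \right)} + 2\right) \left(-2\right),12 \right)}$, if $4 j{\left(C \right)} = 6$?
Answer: $295$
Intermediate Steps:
$j{\left(C \right)} = \frac{3}{2}$ ($j{\left(C \right)} = \frac{1}{4} \cdot 6 = \frac{3}{2}$)
$h{\left(v,A \right)} = 15 + v$ ($h{\left(v,A \right)} = \left(24 + v\right) - 9 = 15 + v$)
$303 - h{\left(\left(j{\left(-2 \right)} + 2\right) \left(-2\right),12 \right)} = 303 - \left(15 + \left(\frac{3}{2} + 2\right) \left(-2\right)\right) = 303 - \left(15 + \frac{7}{2} \left(-2\right)\right) = 303 - \left(15 - 7\right) = 303 - 8 = 295$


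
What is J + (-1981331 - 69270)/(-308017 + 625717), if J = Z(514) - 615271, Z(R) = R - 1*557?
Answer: -195487308401/317700 ≈ -6.1532e+5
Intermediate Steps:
Z(R) = -557 + R (Z(R) = R - 557 = -557 + R)
J = -615314 (J = (-557 + 514) - 615271 = -43 - 615271 = -615314)
J + (-1981331 - 69270)/(-308017 + 625717) = -615314 + (-1981331 - 69270)/(-308017 + 625717) = -615314 - 2050601/317700 = -195487308401/317700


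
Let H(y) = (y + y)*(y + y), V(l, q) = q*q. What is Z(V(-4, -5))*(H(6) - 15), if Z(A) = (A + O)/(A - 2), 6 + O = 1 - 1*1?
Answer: 2451/23 ≈ 106.57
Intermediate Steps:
O = -6 (O = -6 + (1 - 1*1) = -6 + (1 - 1) = -6 + 0 = -6)
V(l, q) = q²
H(y) = 4*y² (H(y) = (2*y)*(2*y) = 4*y²)
Z(A) = (-6 + A)/(-2 + A) (Z(A) = (A - 6)/(A - 2) = (-6 + A)/(-2 + A))
Z(V(-4, -5))*(H(6) - 15) = ((-6 + (-5)²)/(-2 + (-5)²))*(4*6² - 15) = ((-6 + 25)/(-2 + 25))*(4*36 - 15) = (19/23)*(144 - 15) = ((1/23)*19)*129 = (19/23)*129 = 2451/23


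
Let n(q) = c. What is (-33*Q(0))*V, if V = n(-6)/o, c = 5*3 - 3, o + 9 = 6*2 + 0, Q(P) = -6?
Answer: 792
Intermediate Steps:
o = 3 (o = -9 + (6*2 + 0) = -9 + (12 + 0) = -9 + 12 = 3)
c = 12 (c = 15 - 3 = 12)
n(q) = 12
V = 4 (V = 12/3 = 12*(⅓) = 4)
(-33*Q(0))*V = -33*(-6)*4 = 198*4 = 792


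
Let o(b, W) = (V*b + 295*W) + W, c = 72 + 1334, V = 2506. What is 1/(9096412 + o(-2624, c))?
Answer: 1/2936844 ≈ 3.4050e-7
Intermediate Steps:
c = 1406
o(b, W) = 296*W + 2506*b (o(b, W) = (2506*b + 295*W) + W = (295*W + 2506*b) + W = 296*W + 2506*b)
1/(9096412 + o(-2624, c)) = 1/(9096412 + (296*1406 + 2506*(-2624))) = 1/(9096412 + (416176 - 6575744)) = 1/(9096412 - 6159568) = 1/2936844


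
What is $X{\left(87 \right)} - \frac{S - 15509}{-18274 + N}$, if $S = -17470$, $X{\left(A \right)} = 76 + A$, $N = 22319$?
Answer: $\frac{692314}{4045} \approx 171.15$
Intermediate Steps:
$X{\left(87 \right)} - \frac{S - 15509}{-18274 + N} = \left(76 + 87\right) - \frac{-17470 - 15509}{-18274 + 22319} = 163 - - \frac{32979}{4045} = 163 + \frac{32979}{4045} = \frac{692314}{4045}$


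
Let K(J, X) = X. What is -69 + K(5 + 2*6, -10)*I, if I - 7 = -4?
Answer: -99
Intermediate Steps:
I = 3 (I = 7 - 4 = 3)
-69 + K(5 + 2*6, -10)*I = -69 - 10*3 = -69 - 30 = -99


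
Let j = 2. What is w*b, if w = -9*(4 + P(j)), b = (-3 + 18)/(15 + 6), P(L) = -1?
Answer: -135/7 ≈ -19.286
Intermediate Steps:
b = 5/7 (b = 15/21 = 15*(1/21) = 5/7 ≈ 0.71429)
w = -27 (w = -9*(4 - 1) = -9*3 = -27)
w*b = -27*5/7 = -135/7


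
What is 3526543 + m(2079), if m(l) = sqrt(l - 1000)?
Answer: 3526543 + sqrt(1079) ≈ 3.5266e+6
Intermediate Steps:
m(l) = sqrt(-1000 + l)
3526543 + m(2079) = 3526543 + sqrt(-1000 + 2079) = 3526543 + sqrt(1079)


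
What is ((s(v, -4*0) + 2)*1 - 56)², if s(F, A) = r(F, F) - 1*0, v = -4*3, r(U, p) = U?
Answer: 4356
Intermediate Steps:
v = -12
s(F, A) = F (s(F, A) = F - 1*0 = F + 0 = F)
((s(v, -4*0) + 2)*1 - 56)² = ((-12 + 2)*1 - 56)² = (-10*1 - 56)² = (-10 - 56)² = (-66)² = 4356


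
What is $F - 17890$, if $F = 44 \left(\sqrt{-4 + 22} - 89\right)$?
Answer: $-21806 + 132 \sqrt{2} \approx -21619.0$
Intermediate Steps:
$F = -3916 + 132 \sqrt{2}$ ($F = 44 \left(\sqrt{18} - 89\right) = 44 \left(3 \sqrt{2} - 89\right) = 44 \left(-89 + 3 \sqrt{2}\right) = -3916 + 132 \sqrt{2} \approx -3729.3$)
$F - 17890 = \left(-3916 + 132 \sqrt{2}\right) - 17890 = -21806 + 132 \sqrt{2}$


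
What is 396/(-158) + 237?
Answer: 18525/79 ≈ 234.49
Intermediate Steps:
396/(-158) + 237 = 396*(-1/158) + 237 = -198/79 + 237 = 18525/79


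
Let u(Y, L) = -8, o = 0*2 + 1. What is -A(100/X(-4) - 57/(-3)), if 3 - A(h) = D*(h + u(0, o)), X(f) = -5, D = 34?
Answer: -309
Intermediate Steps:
o = 1 (o = 0 + 1 = 1)
A(h) = 275 - 34*h (A(h) = 3 - 34*(h - 8) = 3 - 34*(-8 + h) = 3 - (-272 + 34*h) = 3 + (272 - 34*h) = 275 - 34*h)
-A(100/X(-4) - 57/(-3)) = -(275 - 34*(100/(-5) - 57/(-3))) = -(275 - 34*(100*(-⅕) - 57*(-⅓))) = -(275 - 34*(-20 + 19)) = -(275 - 34*(-1)) = -(275 + 34) = -1*309 = -309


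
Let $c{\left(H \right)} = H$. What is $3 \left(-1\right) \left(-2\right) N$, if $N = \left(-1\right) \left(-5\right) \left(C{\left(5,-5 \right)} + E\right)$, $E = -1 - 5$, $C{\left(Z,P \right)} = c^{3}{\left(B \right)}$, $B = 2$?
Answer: $60$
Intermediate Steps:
$C{\left(Z,P \right)} = 8$ ($C{\left(Z,P \right)} = 2^{3} = 8$)
$E = -6$ ($E = -1 - 5 = -6$)
$N = 10$ ($N = \left(-1\right) \left(-5\right) \left(8 - 6\right) = 5 \cdot 2 = 10$)
$3 \left(-1\right) \left(-2\right) N = 3 \left(-1\right) \left(-2\right) 10 = \left(-3\right) \left(-2\right) 10 = 6 \cdot 10 = 60$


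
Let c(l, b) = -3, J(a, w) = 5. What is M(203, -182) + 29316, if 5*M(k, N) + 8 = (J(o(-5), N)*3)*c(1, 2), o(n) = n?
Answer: 146527/5 ≈ 29305.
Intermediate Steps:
M(k, N) = -53/5 (M(k, N) = -8/5 + ((5*3)*(-3))/5 = -8/5 + (15*(-3))/5 = -8/5 + (1/5)*(-45) = -8/5 - 9 = -53/5)
M(203, -182) + 29316 = -53/5 + 29316 = 146527/5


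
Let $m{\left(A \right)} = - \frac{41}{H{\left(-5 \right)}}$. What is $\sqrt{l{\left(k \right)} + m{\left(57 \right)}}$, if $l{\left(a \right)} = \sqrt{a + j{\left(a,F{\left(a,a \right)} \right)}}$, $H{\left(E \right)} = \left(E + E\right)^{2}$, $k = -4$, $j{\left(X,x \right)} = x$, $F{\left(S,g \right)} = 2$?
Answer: $\frac{\sqrt{-41 + 100 i \sqrt{2}}}{10} \approx 0.72885 + 0.97017 i$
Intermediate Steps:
$H{\left(E \right)} = 4 E^{2}$ ($H{\left(E \right)} = \left(2 E\right)^{2} = 4 E^{2}$)
$l{\left(a \right)} = \sqrt{2 + a}$ ($l{\left(a \right)} = \sqrt{a + 2} = \sqrt{2 + a}$)
$m{\left(A \right)} = - \frac{41}{100}$ ($m{\left(A \right)} = - \frac{41}{4 \left(-5\right)^{2}} = - \frac{41}{4 \cdot 25} = - \frac{41}{100}$)
$\sqrt{l{\left(k \right)} + m{\left(57 \right)}} = \sqrt{\sqrt{2 - 4} - \frac{41}{100}} = \sqrt{\sqrt{-2} - \frac{41}{100}} = \sqrt{i \sqrt{2} - \frac{41}{100}} = \sqrt{- \frac{41}{100} + i \sqrt{2}}$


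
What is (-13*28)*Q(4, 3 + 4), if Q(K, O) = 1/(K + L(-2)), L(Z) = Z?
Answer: -182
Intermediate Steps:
Q(K, O) = 1/(-2 + K) (Q(K, O) = 1/(K - 2) = 1/(-2 + K))
(-13*28)*Q(4, 3 + 4) = (-13*28)/(-2 + 4) = -364/2 = -364*½ = -182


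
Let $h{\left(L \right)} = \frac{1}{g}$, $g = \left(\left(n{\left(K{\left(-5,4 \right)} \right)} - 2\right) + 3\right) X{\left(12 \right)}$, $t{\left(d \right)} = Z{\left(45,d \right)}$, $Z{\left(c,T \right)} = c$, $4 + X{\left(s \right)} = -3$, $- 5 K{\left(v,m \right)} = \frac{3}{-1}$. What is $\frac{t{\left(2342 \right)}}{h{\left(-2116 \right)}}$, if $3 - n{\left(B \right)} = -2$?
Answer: $-1890$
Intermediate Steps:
$K{\left(v,m \right)} = \frac{3}{5}$ ($K{\left(v,m \right)} = - \frac{3 \frac{1}{-1}}{5} = - \frac{3 \left(-1\right)}{5} = \left(- \frac{1}{5}\right) \left(-3\right) = \frac{3}{5}$)
$X{\left(s \right)} = -7$ ($X{\left(s \right)} = -4 - 3 = -7$)
$n{\left(B \right)} = 5$ ($n{\left(B \right)} = 3 - -2 = 3 + 2 = 5$)
$t{\left(d \right)} = 45$
$g = -42$ ($g = \left(\left(5 - 2\right) + 3\right) \left(-7\right) = \left(3 + 3\right) \left(-7\right) = 6 \left(-7\right) = -42$)
$h{\left(L \right)} = - \frac{1}{42}$ ($h{\left(L \right)} = \frac{1}{-42} = - \frac{1}{42}$)
$\frac{t{\left(2342 \right)}}{h{\left(-2116 \right)}} = \frac{45}{- \frac{1}{42}} = 45 \left(-42\right) = -1890$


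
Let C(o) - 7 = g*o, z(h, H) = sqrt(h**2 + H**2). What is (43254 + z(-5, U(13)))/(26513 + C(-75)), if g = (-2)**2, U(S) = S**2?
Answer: 7209/4370 + sqrt(28586)/26220 ≈ 1.6561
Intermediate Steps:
g = 4
z(h, H) = sqrt(H**2 + h**2)
C(o) = 7 + 4*o
(43254 + z(-5, U(13)))/(26513 + C(-75)) = (43254 + sqrt((13**2)**2 + (-5)**2))/(26513 + (7 + 4*(-75))) = (43254 + sqrt(169**2 + 25))/(26513 + (7 - 300)) = (43254 + sqrt(28561 + 25))/(26513 - 293) = (43254 + sqrt(28586))/26220 = (43254 + sqrt(28586))*(1/26220) = 7209/4370 + sqrt(28586)/26220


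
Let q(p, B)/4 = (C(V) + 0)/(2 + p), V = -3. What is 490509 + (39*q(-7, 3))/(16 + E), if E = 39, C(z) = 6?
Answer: 134889039/275 ≈ 4.9051e+5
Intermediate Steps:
q(p, B) = 24/(2 + p) (q(p, B) = 4*((6 + 0)/(2 + p)) = 4*(6/(2 + p)) = 24/(2 + p))
490509 + (39*q(-7, 3))/(16 + E) = 490509 + (39*(24/(2 - 7)))/(16 + 39) = 490509 + (39*(24/(-5)))/55 = 490509 + (39*(24*(-1/5)))*(1/55) = 490509 + (39*(-24/5))*(1/55) = 490509 - 936/5*1/55 = 490509 - 936/275 = 134889039/275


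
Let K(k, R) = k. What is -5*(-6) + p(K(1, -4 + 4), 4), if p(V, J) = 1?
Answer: 31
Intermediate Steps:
-5*(-6) + p(K(1, -4 + 4), 4) = -5*(-6) + 1 = 30 + 1 = 31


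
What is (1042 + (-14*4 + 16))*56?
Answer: 56112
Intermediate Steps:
(1042 + (-14*4 + 16))*56 = (1042 + (-56 + 16))*56 = (1042 - 40)*56 = 1002*56 = 56112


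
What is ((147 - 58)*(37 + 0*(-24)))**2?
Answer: 10843849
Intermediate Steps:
((147 - 58)*(37 + 0*(-24)))**2 = (89*(37 + 0))**2 = (89*37)**2 = 3293**2 = 10843849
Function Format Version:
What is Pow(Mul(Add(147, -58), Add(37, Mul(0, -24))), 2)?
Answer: 10843849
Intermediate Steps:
Pow(Mul(Add(147, -58), Add(37, Mul(0, -24))), 2) = Pow(Mul(89, Add(37, 0)), 2) = Pow(Mul(89, 37), 2) = Pow(3293, 2) = 10843849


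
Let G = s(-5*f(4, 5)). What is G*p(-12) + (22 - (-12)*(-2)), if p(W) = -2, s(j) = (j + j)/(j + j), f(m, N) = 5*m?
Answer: -4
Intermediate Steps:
s(j) = 1 (s(j) = (2*j)/((2*j)) = (2*j)*(1/(2*j)) = 1)
G = 1
G*p(-12) + (22 - (-12)*(-2)) = 1*(-2) + (22 - (-12)*(-2)) = -2 + (22 - 1*24) = -2 + (22 - 24) = -2 - 2 = -4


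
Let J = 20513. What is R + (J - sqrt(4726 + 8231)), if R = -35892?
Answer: -15379 - sqrt(12957) ≈ -15493.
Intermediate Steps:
R + (J - sqrt(4726 + 8231)) = -35892 + (20513 - sqrt(4726 + 8231)) = -35892 + (20513 - sqrt(12957)) = -15379 - sqrt(12957)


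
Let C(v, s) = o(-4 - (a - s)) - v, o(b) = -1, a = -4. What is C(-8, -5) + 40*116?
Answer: 4647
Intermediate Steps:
C(v, s) = -1 - v
C(-8, -5) + 40*116 = (-1 - 1*(-8)) + 40*116 = (-1 + 8) + 4640 = 7 + 4640 = 4647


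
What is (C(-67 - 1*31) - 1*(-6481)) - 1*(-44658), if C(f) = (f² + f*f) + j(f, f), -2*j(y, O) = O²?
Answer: 65545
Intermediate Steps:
j(y, O) = -O²/2
C(f) = 3*f²/2 (C(f) = (f² + f*f) - f²/2 = (f² + f²) - f²/2 = 2*f² - f²/2 = 3*f²/2)
(C(-67 - 1*31) - 1*(-6481)) - 1*(-44658) = (3*(-67 - 1*31)²/2 - 1*(-6481)) - 1*(-44658) = (3*(-67 - 31)²/2 + 6481) + 44658 = ((3/2)*(-98)² + 6481) + 44658 = ((3/2)*9604 + 6481) + 44658 = (14406 + 6481) + 44658 = 20887 + 44658 = 65545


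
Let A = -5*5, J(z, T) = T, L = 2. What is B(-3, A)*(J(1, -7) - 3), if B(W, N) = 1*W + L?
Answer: 10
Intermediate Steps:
A = -25
B(W, N) = 2 + W (B(W, N) = 1*W + 2 = W + 2 = 2 + W)
B(-3, A)*(J(1, -7) - 3) = (2 - 3)*(-7 - 3) = -1*(-10) = 10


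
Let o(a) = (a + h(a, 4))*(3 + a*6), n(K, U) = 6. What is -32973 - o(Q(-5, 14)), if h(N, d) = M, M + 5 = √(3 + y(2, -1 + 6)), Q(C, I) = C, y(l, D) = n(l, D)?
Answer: -33162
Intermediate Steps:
y(l, D) = 6
M = -2 (M = -5 + √(3 + 6) = -5 + √9 = -5 + 3 = -2)
h(N, d) = -2
o(a) = (-2 + a)*(3 + 6*a) (o(a) = (a - 2)*(3 + a*6) = (-2 + a)*(3 + 6*a))
-32973 - o(Q(-5, 14)) = -32973 - (-6 - 9*(-5) + 6*(-5)²) = -32973 - (-6 + 45 + 6*25) = -32973 - (-6 + 45 + 150) = -32973 - 1*189 = -32973 - 189 = -33162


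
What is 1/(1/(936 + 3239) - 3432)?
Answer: -4175/14328599 ≈ -0.00029138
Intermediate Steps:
1/(1/(936 + 3239) - 3432) = 1/(1/4175 - 3432) = 1/(-14328599/4175) = -4175/14328599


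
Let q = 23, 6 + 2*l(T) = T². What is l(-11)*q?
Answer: 2645/2 ≈ 1322.5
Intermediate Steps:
l(T) = -3 + T²/2
l(-11)*q = (-3 + (½)*(-11)²)*23 = (-3 + (½)*121)*23 = (-3 + 121/2)*23 = (115/2)*23 = 2645/2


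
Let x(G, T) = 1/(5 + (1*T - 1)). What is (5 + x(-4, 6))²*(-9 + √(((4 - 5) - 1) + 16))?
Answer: -23409/100 + 2601*√14/100 ≈ -136.77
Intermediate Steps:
x(G, T) = 1/(4 + T) (x(G, T) = 1/(5 + (T - 1)) = 1/(5 + (-1 + T)) = 1/(4 + T))
(5 + x(-4, 6))²*(-9 + √(((4 - 5) - 1) + 16)) = (5 + 1/(4 + 6))²*(-9 + √(((4 - 5) - 1) + 16)) = (5 + 1/10)²*(-9 + √((-1 - 1) + 16)) = (5 + ⅒)²*(-9 + √(-2 + 16)) = (51/10)²*(-9 + √14) = 2601*(-9 + √14)/100 = -23409/100 + 2601*√14/100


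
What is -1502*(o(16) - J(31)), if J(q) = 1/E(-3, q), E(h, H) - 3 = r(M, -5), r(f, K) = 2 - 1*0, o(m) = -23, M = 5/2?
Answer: 174232/5 ≈ 34846.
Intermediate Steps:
M = 5/2 (M = 5*(½) = 5/2 ≈ 2.5000)
r(f, K) = 2 (r(f, K) = 2 + 0 = 2)
E(h, H) = 5 (E(h, H) = 3 + 2 = 5)
J(q) = ⅕ (J(q) = 1/5 = ⅕)
-1502*(o(16) - J(31)) = -1502*(-23 - 1*⅕) = -1502*(-23 - ⅕) = -1502*(-116/5) = 174232/5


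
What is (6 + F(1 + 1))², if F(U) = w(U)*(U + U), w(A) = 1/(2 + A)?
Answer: 49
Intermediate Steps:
F(U) = 2*U/(2 + U) (F(U) = (U + U)/(2 + U) = (2*U)/(2 + U) = 2*U/(2 + U))
(6 + F(1 + 1))² = (6 + 2*(1 + 1)/(2 + (1 + 1)))² = (6 + 2*2/(2 + 2))² = (6 + 2*2/4)² = (6 + 2*2*(¼))² = (6 + 1)² = 7² = 49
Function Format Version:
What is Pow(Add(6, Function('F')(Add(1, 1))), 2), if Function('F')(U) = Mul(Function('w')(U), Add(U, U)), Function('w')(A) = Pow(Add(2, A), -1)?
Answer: 49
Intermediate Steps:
Function('F')(U) = Mul(2, U, Pow(Add(2, U), -1)) (Function('F')(U) = Mul(Pow(Add(2, U), -1), Add(U, U)) = Mul(Pow(Add(2, U), -1), Mul(2, U)) = Mul(2, U, Pow(Add(2, U), -1)))
Pow(Add(6, Function('F')(Add(1, 1))), 2) = Pow(Add(6, Mul(2, Add(1, 1), Pow(Add(2, Add(1, 1)), -1))), 2) = Pow(Add(6, Mul(2, 2, Pow(Add(2, 2), -1))), 2) = Pow(Add(6, Mul(2, 2, Pow(4, -1))), 2) = Pow(Add(6, Mul(2, 2, Rational(1, 4))), 2) = Pow(Add(6, 1), 2) = Pow(7, 2) = 49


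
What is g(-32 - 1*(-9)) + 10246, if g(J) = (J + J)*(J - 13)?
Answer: 11902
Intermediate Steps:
g(J) = 2*J*(-13 + J) (g(J) = (2*J)*(-13 + J) = 2*J*(-13 + J))
g(-32 - 1*(-9)) + 10246 = 2*(-32 - 1*(-9))*(-13 + (-32 - 1*(-9))) + 10246 = 2*(-32 + 9)*(-13 + (-32 + 9)) + 10246 = 2*(-23)*(-13 - 23) + 10246 = 2*(-23)*(-36) + 10246 = 1656 + 10246 = 11902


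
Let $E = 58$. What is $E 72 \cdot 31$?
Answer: $129456$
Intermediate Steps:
$E 72 \cdot 31 = 58 \cdot 72 \cdot 31 = 4176 \cdot 31 = 129456$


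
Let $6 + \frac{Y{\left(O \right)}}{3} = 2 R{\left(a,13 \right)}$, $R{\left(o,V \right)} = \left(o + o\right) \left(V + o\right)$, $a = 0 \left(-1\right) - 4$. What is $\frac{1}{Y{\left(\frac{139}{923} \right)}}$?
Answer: $- \frac{1}{450} \approx -0.0022222$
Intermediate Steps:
$a = -4$ ($a = 0 - 4 = -4$)
$R{\left(o,V \right)} = 2 o \left(V + o\right)$
$Y{\left(O \right)} = -450$ ($Y{\left(O \right)} = -18 + 3 \cdot 2 \cdot 2 \left(-4\right) \left(13 - 4\right) = -18 + 3 \cdot 2 \cdot 2 \left(-4\right) 9 = -18 + 3 \cdot 2 \left(-72\right) = -18 + 3 \left(-144\right) = -18 - 432 = -450$)
$\frac{1}{Y{\left(\frac{139}{923} \right)}} = \frac{1}{-450} = - \frac{1}{450}$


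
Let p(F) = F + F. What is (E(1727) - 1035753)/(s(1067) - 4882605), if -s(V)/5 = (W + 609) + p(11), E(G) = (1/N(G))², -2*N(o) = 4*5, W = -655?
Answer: 103575299/488248500 ≈ 0.21214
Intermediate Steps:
p(F) = 2*F
N(o) = -10 (N(o) = -2*5 = -½*20 = -10)
E(G) = 1/100 (E(G) = (1/(-10))² = (-⅒)² = 1/100)
s(V) = 120 (s(V) = -5*((-655 + 609) + 2*11) = -5*(-46 + 22) = -5*(-24) = 120)
(E(1727) - 1035753)/(s(1067) - 4882605) = (1/100 - 1035753)/(120 - 4882605) = -103575299/100/(-4882485) = -103575299/100*(-1/4882485) = 103575299/488248500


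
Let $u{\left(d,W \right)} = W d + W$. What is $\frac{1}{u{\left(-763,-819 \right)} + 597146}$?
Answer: $\frac{1}{1221224} \approx 8.1885 \cdot 10^{-7}$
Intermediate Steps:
$u{\left(d,W \right)} = W + W d$
$\frac{1}{u{\left(-763,-819 \right)} + 597146} = \frac{1}{- 819 \left(1 - 763\right) + 597146} = \frac{1}{\left(-819\right) \left(-762\right) + 597146} = \frac{1}{624078 + 597146} = \frac{1}{1221224}$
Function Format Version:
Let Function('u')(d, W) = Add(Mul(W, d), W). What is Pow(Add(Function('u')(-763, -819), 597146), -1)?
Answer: Rational(1, 1221224) ≈ 8.1885e-7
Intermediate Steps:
Function('u')(d, W) = Add(W, Mul(W, d))
Pow(Add(Function('u')(-763, -819), 597146), -1) = Pow(Add(Mul(-819, Add(1, -763)), 597146), -1) = Pow(Add(Mul(-819, -762), 597146), -1) = Pow(Add(624078, 597146), -1) = Pow(1221224, -1) = Rational(1, 1221224)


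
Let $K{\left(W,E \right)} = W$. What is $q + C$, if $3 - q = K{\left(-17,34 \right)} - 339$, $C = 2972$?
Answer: $3331$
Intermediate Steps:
$q = 359$ ($q = 3 - \left(-17 - 339\right) = 3 - -356 = 3 + 356 = 359$)
$q + C = 359 + 2972 = 3331$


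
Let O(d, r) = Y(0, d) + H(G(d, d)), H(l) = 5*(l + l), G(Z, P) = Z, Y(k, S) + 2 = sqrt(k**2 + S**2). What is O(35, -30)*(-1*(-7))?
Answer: 2681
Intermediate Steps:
Y(k, S) = -2 + sqrt(S**2 + k**2) (Y(k, S) = -2 + sqrt(k**2 + S**2) = -2 + sqrt(S**2 + k**2))
H(l) = 10*l (H(l) = 5*(2*l) = 10*l)
O(d, r) = -2 + sqrt(d**2) + 10*d (O(d, r) = (-2 + sqrt(d**2 + 0**2)) + 10*d = (-2 + sqrt(d**2 + 0)) + 10*d = (-2 + sqrt(d**2)) + 10*d = -2 + sqrt(d**2) + 10*d)
O(35, -30)*(-1*(-7)) = (-2 + sqrt(35**2) + 10*35)*(-1*(-7)) = (-2 + sqrt(1225) + 350)*7 = (-2 + 35 + 350)*7 = 383*7 = 2681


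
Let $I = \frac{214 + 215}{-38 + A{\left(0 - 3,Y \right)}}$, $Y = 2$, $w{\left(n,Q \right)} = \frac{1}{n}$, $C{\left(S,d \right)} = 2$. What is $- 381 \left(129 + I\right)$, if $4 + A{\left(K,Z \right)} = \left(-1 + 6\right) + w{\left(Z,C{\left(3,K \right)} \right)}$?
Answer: $- \frac{3260979}{73} \approx -44671.0$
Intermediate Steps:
$A{\left(K,Z \right)} = 1 + \frac{1}{Z}$ ($A{\left(K,Z \right)} = -4 + \left(\left(-1 + 6\right) + \frac{1}{Z}\right) = -4 + \left(5 + \frac{1}{Z}\right) = 1 + \frac{1}{Z}$)
$I = - \frac{858}{73}$ ($I = \frac{214 + 215}{-38 + \frac{1 + 2}{2}} = \frac{429}{-38 + \frac{1}{2} \cdot 3} = \frac{429}{-38 + \frac{3}{2}} = \frac{429}{- \frac{73}{2}} = 429 \left(- \frac{2}{73}\right) = - \frac{858}{73} \approx -11.753$)
$- 381 \left(129 + I\right) = - 381 \left(129 - \frac{858}{73}\right) = \left(-381\right) \frac{8559}{73} = - \frac{3260979}{73}$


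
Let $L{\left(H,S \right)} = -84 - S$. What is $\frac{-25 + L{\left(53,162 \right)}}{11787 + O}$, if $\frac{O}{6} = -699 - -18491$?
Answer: $- \frac{271}{118539} \approx -0.0022862$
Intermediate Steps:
$O = 106752$ ($O = 6 \left(-699 - -18491\right) = 6 \left(-699 + 18491\right) = 6 \cdot 17792 = 106752$)
$\frac{-25 + L{\left(53,162 \right)}}{11787 + O} = \frac{-25 - 246}{11787 + 106752} = \frac{-25 - 246}{118539} = \left(-25 - 246\right) \frac{1}{118539} = \left(-271\right) \frac{1}{118539} = - \frac{271}{118539}$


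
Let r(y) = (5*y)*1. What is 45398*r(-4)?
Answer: -907960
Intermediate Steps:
r(y) = 5*y
45398*r(-4) = 45398*(5*(-4)) = 45398*(-20) = -907960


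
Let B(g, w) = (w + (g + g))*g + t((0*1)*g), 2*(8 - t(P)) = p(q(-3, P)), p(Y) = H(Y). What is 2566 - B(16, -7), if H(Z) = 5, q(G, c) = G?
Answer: 4321/2 ≈ 2160.5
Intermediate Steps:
p(Y) = 5
t(P) = 11/2 (t(P) = 8 - ½*5 = 8 - 5/2 = 11/2)
B(g, w) = 11/2 + g*(w + 2*g) (B(g, w) = (w + (g + g))*g + 11/2 = (w + 2*g)*g + 11/2 = g*(w + 2*g) + 11/2 = 11/2 + g*(w + 2*g))
2566 - B(16, -7) = 2566 - (11/2 + 2*16² + 16*(-7)) = 2566 - (11/2 + 2*256 - 112) = 2566 - (11/2 + 512 - 112) = 2566 - 1*811/2 = 2566 - 811/2 = 4321/2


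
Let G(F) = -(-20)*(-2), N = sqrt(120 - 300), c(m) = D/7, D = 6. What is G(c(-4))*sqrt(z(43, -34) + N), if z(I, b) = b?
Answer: -40*sqrt(-34 + 6*I*sqrt(5)) ≈ -45.178 - 237.57*I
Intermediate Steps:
c(m) = 6/7
N = 6*I*sqrt(5) (N = sqrt(-180) = 6*I*sqrt(5) ≈ 13.416*I)
G(F) = -40 (G(F) = -4*10 = -40)
G(c(-4))*sqrt(z(43, -34) + N) = -40*sqrt(-34 + 6*I*sqrt(5))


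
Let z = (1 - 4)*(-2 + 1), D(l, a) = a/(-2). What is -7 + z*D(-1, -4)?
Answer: -1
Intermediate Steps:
D(l, a) = -a/2 (D(l, a) = a*(-½) = -a/2)
z = 3 (z = -3*(-1) = 3)
-7 + z*D(-1, -4) = -7 + 3*(-½*(-4)) = -7 + 3*2 = -7 + 6 = -1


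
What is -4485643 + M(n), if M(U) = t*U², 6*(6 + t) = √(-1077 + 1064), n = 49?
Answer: -4500049 + 2401*I*√13/6 ≈ -4.5e+6 + 1442.8*I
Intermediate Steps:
t = -6 + I*√13/6 (t = -6 + √(-1077 + 1064)/6 = -6 + √(-13)/6 = -6 + (I*√13)/6 = -6 + I*√13/6 ≈ -6.0 + 0.60093*I)
M(U) = U²*(-6 + I*√13/6) (M(U) = (-6 + I*√13/6)*U² = U²*(-6 + I*√13/6))
-4485643 + M(n) = -4485643 + (⅙)*49²*(-36 + I*√13) = -4485643 + (⅙)*2401*(-36 + I*√13) = -4485643 + (-14406 + 2401*I*√13/6) = -4500049 + 2401*I*√13/6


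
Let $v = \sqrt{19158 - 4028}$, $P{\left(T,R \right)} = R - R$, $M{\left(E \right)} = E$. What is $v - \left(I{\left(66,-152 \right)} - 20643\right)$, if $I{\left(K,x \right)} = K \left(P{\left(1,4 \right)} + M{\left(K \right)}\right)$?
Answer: $16287 + \sqrt{15130} \approx 16410.0$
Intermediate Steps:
$P{\left(T,R \right)} = 0$
$v = \sqrt{15130} \approx 123.0$
$I{\left(K,x \right)} = K^{2}$ ($I{\left(K,x \right)} = K \left(0 + K\right) = K K = K^{2}$)
$v - \left(I{\left(66,-152 \right)} - 20643\right) = \sqrt{15130} - \left(66^{2} - 20643\right) = \sqrt{15130} - \left(4356 - 20643\right) = \sqrt{15130} - -16287 = \sqrt{15130} + 16287 = 16287 + \sqrt{15130}$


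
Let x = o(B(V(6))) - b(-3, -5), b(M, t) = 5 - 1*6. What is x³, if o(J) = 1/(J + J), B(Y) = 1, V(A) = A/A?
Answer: 27/8 ≈ 3.3750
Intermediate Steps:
V(A) = 1
b(M, t) = -1 (b(M, t) = 5 - 6 = -1)
o(J) = 1/(2*J)
x = 3/2 (x = (½)/1 - 1*(-1) = (½)*1 + 1 = ½ + 1 = 3/2 ≈ 1.5000)
x³ = (3/2)³ = 27/8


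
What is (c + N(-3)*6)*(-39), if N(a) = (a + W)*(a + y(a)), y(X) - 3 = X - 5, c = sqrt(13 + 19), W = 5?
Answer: 3744 - 156*sqrt(2) ≈ 3523.4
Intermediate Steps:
c = 4*sqrt(2) (c = sqrt(32) = 4*sqrt(2) ≈ 5.6569)
y(X) = -2 + X (y(X) = 3 + (X - 5) = 3 + (-5 + X) = -2 + X)
N(a) = (-2 + 2*a)*(5 + a) (N(a) = (a + 5)*(a + (-2 + a)) = (5 + a)*(-2 + 2*a) = (-2 + 2*a)*(5 + a))
(c + N(-3)*6)*(-39) = (4*sqrt(2) + (-10 + 2*(-3)**2 + 8*(-3))*6)*(-39) = (4*sqrt(2) + (-10 + 2*9 - 24)*6)*(-39) = (4*sqrt(2) + (-10 + 18 - 24)*6)*(-39) = (4*sqrt(2) - 16*6)*(-39) = (4*sqrt(2) - 96)*(-39) = (-96 + 4*sqrt(2))*(-39) = 3744 - 156*sqrt(2)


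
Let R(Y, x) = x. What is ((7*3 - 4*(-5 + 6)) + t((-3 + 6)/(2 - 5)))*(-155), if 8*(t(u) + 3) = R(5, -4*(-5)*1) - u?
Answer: -20615/8 ≈ -2576.9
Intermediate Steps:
t(u) = -1/2 - u/8 (t(u) = -3 + (-4*(-5)*1 - u)/8 = -3 + (20*1 - u)/8 = -3 + (20 - u)/8 = -3 + (5/2 - u/8) = -1/2 - u/8)
((7*3 - 4*(-5 + 6)) + t((-3 + 6)/(2 - 5)))*(-155) = ((7*3 - 4*(-5 + 6)) + (-1/2 - (-3 + 6)/(8*(2 - 5))))*(-155) = ((21 - 4*1) + (-1/2 - 3/(8*(-3))))*(-155) = ((21 - 4) + (-1/2 - 3*(-1)/(8*3)))*(-155) = (17 + (-1/2 - 1/8*(-1)))*(-155) = (17 + (-1/2 + 1/8))*(-155) = (17 - 3/8)*(-155) = (133/8)*(-155) = -20615/8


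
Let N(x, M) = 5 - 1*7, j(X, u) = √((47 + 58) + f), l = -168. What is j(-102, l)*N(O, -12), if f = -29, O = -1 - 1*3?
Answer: -4*√19 ≈ -17.436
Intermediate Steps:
O = -4 (O = -1 - 3 = -4)
j(X, u) = 2*√19 (j(X, u) = √((47 + 58) - 29) = √(105 - 29) = √76 = 2*√19)
N(x, M) = -2 (N(x, M) = 5 - 7 = -2)
j(-102, l)*N(O, -12) = (2*√19)*(-2) = -4*√19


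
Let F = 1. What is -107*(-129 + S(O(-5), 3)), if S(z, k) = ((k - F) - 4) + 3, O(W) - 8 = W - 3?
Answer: 13696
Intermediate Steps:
O(W) = 5 + W (O(W) = 8 + (W - 3) = 8 + (-3 + W) = 5 + W)
S(z, k) = -2 + k (S(z, k) = ((k - 1*1) - 4) + 3 = ((k - 1) - 4) + 3 = ((-1 + k) - 4) + 3 = (-5 + k) + 3 = -2 + k)
-107*(-129 + S(O(-5), 3)) = -107*(-129 + (-2 + 3)) = -107*(-129 + 1) = -107*(-128) = 13696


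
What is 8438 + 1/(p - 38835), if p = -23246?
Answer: 523839477/62081 ≈ 8438.0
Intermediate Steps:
8438 + 1/(p - 38835) = 8438 + 1/(-23246 - 38835) = 8438 + 1/(-62081) = 8438 - 1/62081 = 523839477/62081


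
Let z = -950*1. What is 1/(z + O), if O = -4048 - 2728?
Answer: -1/7726 ≈ -0.00012943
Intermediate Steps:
z = -950
O = -6776
1/(z + O) = 1/(-950 - 6776) = 1/(-7726) = -1/7726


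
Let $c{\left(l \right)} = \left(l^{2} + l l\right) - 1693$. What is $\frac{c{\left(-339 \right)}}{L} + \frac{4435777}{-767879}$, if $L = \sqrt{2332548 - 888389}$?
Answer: $- \frac{4435777}{767879} + \frac{228149 \sqrt{271}}{19783} \approx 184.07$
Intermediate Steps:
$c{\left(l \right)} = -1693 + 2 l^{2}$ ($c{\left(l \right)} = \left(l^{2} + l^{2}\right) - 1693 = 2 l^{2} - 1693 = -1693 + 2 l^{2}$)
$L = 73 \sqrt{271}$ ($L = \sqrt{1444159} = 73 \sqrt{271} \approx 1201.7$)
$\frac{c{\left(-339 \right)}}{L} + \frac{4435777}{-767879} = \frac{-1693 + 2 \left(-339\right)^{2}}{73 \sqrt{271}} + \frac{4435777}{-767879} = \left(-1693 + 2 \cdot 114921\right) \frac{\sqrt{271}}{19783} + 4435777 \left(- \frac{1}{767879}\right) = \left(-1693 + 229842\right) \frac{\sqrt{271}}{19783} - \frac{4435777}{767879} = 228149 \frac{\sqrt{271}}{19783} - \frac{4435777}{767879} = \frac{228149 \sqrt{271}}{19783} - \frac{4435777}{767879} = - \frac{4435777}{767879} + \frac{228149 \sqrt{271}}{19783}$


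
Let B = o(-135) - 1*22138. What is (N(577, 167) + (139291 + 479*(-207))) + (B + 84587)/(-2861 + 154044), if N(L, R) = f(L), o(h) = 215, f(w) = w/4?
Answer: 24360216263/604732 ≈ 40283.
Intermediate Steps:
f(w) = w/4 (f(w) = w*(1/4) = w/4)
N(L, R) = L/4
B = -21923 (B = 215 - 1*22138 = 215 - 22138 = -21923)
(N(577, 167) + (139291 + 479*(-207))) + (B + 84587)/(-2861 + 154044) = ((1/4)*577 + (139291 + 479*(-207))) + (-21923 + 84587)/(-2861 + 154044) = (577/4 + (139291 - 99153)) + 62664/151183 = (577/4 + 40138) + 62664*(1/151183) = 161129/4 + 62664/151183 = 24360216263/604732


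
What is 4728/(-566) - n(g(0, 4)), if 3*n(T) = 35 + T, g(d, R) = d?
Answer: -16997/849 ≈ -20.020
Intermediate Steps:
n(T) = 35/3 + T/3 (n(T) = (35 + T)/3 = 35/3 + T/3)
4728/(-566) - n(g(0, 4)) = 4728/(-566) - (35/3 + (⅓)*0) = 4728*(-1/566) - (35/3 + 0) = -2364/283 - 1*35/3 = -2364/283 - 35/3 = -16997/849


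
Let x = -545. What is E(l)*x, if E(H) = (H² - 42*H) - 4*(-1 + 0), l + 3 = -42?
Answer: -2135855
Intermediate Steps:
l = -45 (l = -3 - 42 = -45)
E(H) = 4 + H² - 42*H (E(H) = (H² - 42*H) - 4*(-1) = (H² - 42*H) + 4 = 4 + H² - 42*H)
E(l)*x = (4 + (-45)² - 42*(-45))*(-545) = (4 + 2025 + 1890)*(-545) = 3919*(-545) = -2135855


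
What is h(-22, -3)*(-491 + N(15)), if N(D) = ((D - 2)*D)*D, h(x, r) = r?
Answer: -7302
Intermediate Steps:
N(D) = D**2*(-2 + D) (N(D) = ((-2 + D)*D)*D = (D*(-2 + D))*D = D**2*(-2 + D))
h(-22, -3)*(-491 + N(15)) = -3*(-491 + 15**2*(-2 + 15)) = -3*(-491 + 225*13) = -3*(-491 + 2925) = -3*2434 = -7302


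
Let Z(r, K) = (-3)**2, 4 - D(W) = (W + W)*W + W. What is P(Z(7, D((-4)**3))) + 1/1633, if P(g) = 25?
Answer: 40826/1633 ≈ 25.001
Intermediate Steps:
D(W) = 4 - W - 2*W**2 (D(W) = 4 - ((W + W)*W + W) = 4 - ((2*W)*W + W) = 4 - (2*W**2 + W) = 4 - (W + 2*W**2) = 4 + (-W - 2*W**2) = 4 - W - 2*W**2)
Z(r, K) = 9
P(Z(7, D((-4)**3))) + 1/1633 = 25 + 1/1633 = 40826/1633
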